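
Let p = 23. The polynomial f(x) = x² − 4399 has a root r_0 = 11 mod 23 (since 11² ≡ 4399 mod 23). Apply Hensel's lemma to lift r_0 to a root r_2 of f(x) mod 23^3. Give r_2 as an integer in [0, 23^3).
r_2 = 8958 (mod 12167)

Hensel's recurrence: r_{i+1} = r_i − f(r_i)·(f′(r_i))^{-1} mod 23^{i+2}, with f′(x) = 2x. Iterate:
  r_0 = 11 (mod 23)
  r_1 = 494 (mod 529)
  r_2 = 8958 (mod 12167)
Final: r_2 = 8958, and one checks f(r_2) ≡ 0 mod 23^3.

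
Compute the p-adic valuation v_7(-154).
v_7(-154) = 1

v_7(n) is the largest exponent k such that 7^k divides n. Factor out: -154 = -7^1 · 22. (Sign doesn't affect v_p.) So v_7(-154) = 1.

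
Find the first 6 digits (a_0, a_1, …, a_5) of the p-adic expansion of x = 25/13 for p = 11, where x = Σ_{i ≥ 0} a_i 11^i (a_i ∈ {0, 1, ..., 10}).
(a_0, …, a_5) = (7, 8, 6, 7, 1, 10)

v_11(25/13) = 0 (numerator and denominator both coprime to 11), so x ∈ ℤ_11^×. Compute digits iteratively via a_i = x_i mod 11, x_{i+1} = (x_i − a_i)/11, with x_0 = x:
  x_0 = 25/13;  a_0 = 7;  x_1 = (x_0 − 7)/11 = -6/13
  x_1 = -6/13;  a_1 = 8;  x_2 = (x_1 − 8)/11 = -10/13
  x_2 = -10/13;  a_2 = 6;  x_3 = (x_2 − 6)/11 = -8/13
  x_3 = -8/13;  a_3 = 7;  x_4 = (x_3 − 7)/11 = -9/13
  x_4 = -9/13;  a_4 = 1;  x_5 = (x_4 − 1)/11 = -2/13
  x_5 = -2/13;  a_5 = 10;  x_6 = (x_5 − 10)/11 = -12/13
Digits: (7, 8, 6, 7, 1, 10).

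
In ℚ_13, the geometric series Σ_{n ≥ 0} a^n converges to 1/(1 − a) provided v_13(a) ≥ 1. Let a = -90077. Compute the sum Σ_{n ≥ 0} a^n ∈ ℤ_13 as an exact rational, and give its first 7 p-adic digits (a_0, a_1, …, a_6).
Σ a^n = 1/(1 − a) = 1/90078;  first 7 digits = (1, 0, 0, 11, 9, 12, 3)

v_13(a) = 3 ≥ 1, so the series converges in ℤ_13 to 1/(1 − a) = 1/(1 − (-90077)) = 1/90078. Expand this rational in ℤ_13: compute digits iteratively via d_i = x_i mod 13, x_{i+1} = (x_i − d_i)/13. The first 7 digits are (1, 0, 0, 11, 9, 12, 3).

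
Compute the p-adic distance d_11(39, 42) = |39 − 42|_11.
d_11(39, 42) = 1

Step 1 — x − y = 39 − 42 = -3. Step 2 — v_11(-3) = 0 (factor: -3 = −(11^0 · 3); the sign does not affect v_p). Step 3 — |x − y|_11 = 11^{0} = 1.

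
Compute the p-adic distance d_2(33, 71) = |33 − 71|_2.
d_2(33, 71) = 1/2

Step 1 — x − y = 33 − 71 = -38. Step 2 — v_2(-38) = 1 (factor: -38 = −(2^1 · 19); the sign does not affect v_p). Step 3 — |x − y|_2 = 2^{-1} = 1/2.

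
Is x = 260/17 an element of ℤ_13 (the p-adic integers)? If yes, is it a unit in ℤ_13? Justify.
x ∈ ℤ_13 but not a unit; v_13(x) = 1 > 0

ℤ_13 = {x ∈ ℚ_13 : v_13(x) ≥ 0} and ℤ_13^× = {x ∈ ℤ_13 : v_13(x) = 0}. Here v_13(260/17) = v_13(num) − v_13(den) = 1; compare against these criteria.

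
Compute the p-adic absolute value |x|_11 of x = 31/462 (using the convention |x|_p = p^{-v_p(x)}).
|31/462|_11 = 11

Step 1 — compute v_11(x) by factoring powers of 11 out of the numerator and denominator: v_11(31/462) = -1. Step 2 — apply |x|_p = p^{-v_p(x)} = 11^{1} = 11.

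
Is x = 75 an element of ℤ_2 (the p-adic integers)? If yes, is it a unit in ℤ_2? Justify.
x ∈ ℤ_2^× (unit); v_2(x) = 0

ℤ_2 = {x ∈ ℚ_2 : v_2(x) ≥ 0} and ℤ_2^× = {x ∈ ℤ_2 : v_2(x) = 0}. Here v_2(75) = v_2(num) − v_2(den) = 0; compare against these criteria.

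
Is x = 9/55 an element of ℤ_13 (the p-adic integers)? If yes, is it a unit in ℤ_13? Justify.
x ∈ ℤ_13^× (unit); v_13(x) = 0

ℤ_13 = {x ∈ ℚ_13 : v_13(x) ≥ 0} and ℤ_13^× = {x ∈ ℤ_13 : v_13(x) = 0}. Here v_13(9/55) = v_13(num) − v_13(den) = 0; compare against these criteria.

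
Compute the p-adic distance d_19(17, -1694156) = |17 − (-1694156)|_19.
d_19(17, -1694156) = 1/130321

Step 1 — x − y = 17 − (-1694156) = 1694173. Step 2 — v_19(1694173) = 4 (factor: 1694173 = (19^4 · 13); the sign does not affect v_p). Step 3 — |x − y|_19 = 19^{-4} = 1/130321.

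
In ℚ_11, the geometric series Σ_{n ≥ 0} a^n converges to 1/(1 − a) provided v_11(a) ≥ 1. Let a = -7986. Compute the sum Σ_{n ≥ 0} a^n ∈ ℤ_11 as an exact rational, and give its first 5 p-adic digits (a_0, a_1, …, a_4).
Σ a^n = 1/(1 − a) = 1/7987;  first 5 digits = (1, 0, 0, 5, 10)

v_11(a) = 3 ≥ 1, so the series converges in ℤ_11 to 1/(1 − a) = 1/(1 − (-7986)) = 1/7987. Expand this rational in ℤ_11: compute digits iteratively via d_i = x_i mod 11, x_{i+1} = (x_i − d_i)/11. The first 5 digits are (1, 0, 0, 5, 10).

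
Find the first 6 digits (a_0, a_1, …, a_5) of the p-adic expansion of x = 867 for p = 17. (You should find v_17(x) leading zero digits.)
(a_0, …, a_5) = (0, 0, 3, 0, 0, 0)

v_17(867) = 2, so a_0 = ... = a_1 = 0. Factor out: x = 17^2 · u with u = 3 a unit in ℤ_17. Expand u iteratively via a_{v+i} = u_i mod 17, u_{i+1} = (u_i − a_{v+i})/17:
  u_0 = 3;  a_2 = 3;  u_1 = (u_0 − 3)/17 = 0
  u_1 = 0;  a_3 = 0;  u_2 = (u_1 − 0)/17 = 0
  u_2 = 0;  a_4 = 0;  u_3 = (u_2 − 0)/17 = 0
  u_3 = 0;  a_5 = 0;  u_4 = (u_3 − 0)/17 = 0
Digits: (0, 0, 3, 0, 0, 0).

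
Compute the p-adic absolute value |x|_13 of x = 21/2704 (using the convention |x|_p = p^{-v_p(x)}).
|21/2704|_13 = 169

Step 1 — compute v_13(x) by factoring powers of 13 out of the numerator and denominator: v_13(21/2704) = -2. Step 2 — apply |x|_p = p^{-v_p(x)} = 13^{2} = 169.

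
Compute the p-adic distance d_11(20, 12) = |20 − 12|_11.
d_11(20, 12) = 1

Step 1 — x − y = 20 − 12 = 8. Step 2 — v_11(8) = 0 (factor: 8 = (11^0 · 8); the sign does not affect v_p). Step 3 — |x − y|_11 = 11^{0} = 1.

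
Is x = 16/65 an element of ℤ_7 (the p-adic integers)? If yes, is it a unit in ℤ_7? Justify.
x ∈ ℤ_7^× (unit); v_7(x) = 0

ℤ_7 = {x ∈ ℚ_7 : v_7(x) ≥ 0} and ℤ_7^× = {x ∈ ℤ_7 : v_7(x) = 0}. Here v_7(16/65) = v_7(num) − v_7(den) = 0; compare against these criteria.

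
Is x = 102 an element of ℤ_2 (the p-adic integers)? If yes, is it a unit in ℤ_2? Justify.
x ∈ ℤ_2 but not a unit; v_2(x) = 1 > 0

ℤ_2 = {x ∈ ℚ_2 : v_2(x) ≥ 0} and ℤ_2^× = {x ∈ ℤ_2 : v_2(x) = 0}. Here v_2(102) = v_2(num) − v_2(den) = 1; compare against these criteria.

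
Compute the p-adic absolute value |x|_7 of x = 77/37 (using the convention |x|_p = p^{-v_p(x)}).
|77/37|_7 = 1/7

Step 1 — compute v_7(x) by factoring powers of 7 out of the numerator and denominator: v_7(77/37) = 1. Step 2 — apply |x|_p = p^{-v_p(x)} = 7^{-1} = 1/7.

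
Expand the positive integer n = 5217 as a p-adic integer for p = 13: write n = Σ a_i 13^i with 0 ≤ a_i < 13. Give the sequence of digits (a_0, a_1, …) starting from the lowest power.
(a_0, a_1, …) = (4, 11, 4, 2)

Repeated division by 13 gives the digits low-to-high: 5217 = 4 + 11·13^1 + 4·13^2 + 2·13^3. Digit sequence: (4, 11, 4, 2).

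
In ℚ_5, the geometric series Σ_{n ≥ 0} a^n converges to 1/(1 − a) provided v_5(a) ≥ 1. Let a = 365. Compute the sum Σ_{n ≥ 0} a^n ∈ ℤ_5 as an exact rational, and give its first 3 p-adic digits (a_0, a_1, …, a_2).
Σ a^n = 1/(1 − a) = -1/364;  first 3 digits = (1, 3, 3)

v_5(a) = 1 ≥ 1, so the series converges in ℤ_5 to 1/(1 − a) = 1/(1 − 365) = -1/364. Expand this rational in ℤ_5: compute digits iteratively via d_i = x_i mod 5, x_{i+1} = (x_i − d_i)/5. The first 3 digits are (1, 3, 3).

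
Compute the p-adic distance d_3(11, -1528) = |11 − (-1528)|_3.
d_3(11, -1528) = 1/81

Step 1 — x − y = 11 − (-1528) = 1539. Step 2 — v_3(1539) = 4 (factor: 1539 = (3^4 · 19); the sign does not affect v_p). Step 3 — |x − y|_3 = 3^{-4} = 1/81.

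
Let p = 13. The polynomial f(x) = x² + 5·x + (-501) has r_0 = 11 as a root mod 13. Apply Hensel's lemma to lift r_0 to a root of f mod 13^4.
r_3 = 505 (mod 28561)

Hensel: r_{i+1} = r_i − f(r_i)·(f′(r_i))^{-1} mod 13^{i+2}, f′(x) = 2x + 5. Iterate:
  r_0 = 11 (mod 13)
  r_1 = 167 (mod 169)
  r_2 = 505 (mod 2197)
  r_3 = 505 (mod 28561)
Final: r = 505 satisfies f(r) ≡ 0 mod 13^4.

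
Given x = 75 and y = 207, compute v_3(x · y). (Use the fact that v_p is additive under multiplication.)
v_3(15525) = 3

v_p(x) = 1 (factor: 75 = 3^1 · 25); v_p(y) = 2 (factor: 207 = 3^2 · 23). Additivity: v_p(xy) = v_p(x) + v_p(y) = 1 + 2 = 3. (Direct check: xy = 15525 = 3^3 · (575).)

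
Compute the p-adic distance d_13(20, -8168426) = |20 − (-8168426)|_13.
d_13(20, -8168426) = 1/371293

Step 1 — x − y = 20 − (-8168426) = 8168446. Step 2 — v_13(8168446) = 5 (factor: 8168446 = (13^5 · 22); the sign does not affect v_p). Step 3 — |x − y|_13 = 13^{-5} = 1/371293.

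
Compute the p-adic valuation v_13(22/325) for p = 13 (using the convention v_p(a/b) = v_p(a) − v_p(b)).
v_13(22/325) = -1

Factor powers of 13 from the numerator and denominator of the reduced fraction: 22 = 13^0 · 22 and 325 = 13^1 · 25. Apply v_p(a/b) = v_p(a) − v_p(b): v_13(22/325) = 0 − 1 = -1.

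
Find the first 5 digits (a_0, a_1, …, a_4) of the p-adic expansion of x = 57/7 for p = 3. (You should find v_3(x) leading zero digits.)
(a_0, …, a_4) = (0, 1, 1, 2, 1)

v_3(57/7) = 1, so a_0 = ... = a_0 = 0. Factor out: x = 3^1 · u with u = 19/7 a unit in ℤ_3. Expand u iteratively via a_{v+i} = u_i mod 3, u_{i+1} = (u_i − a_{v+i})/3:
  u_0 = 19/7;  a_1 = 1;  u_1 = (u_0 − 1)/3 = 4/7
  u_1 = 4/7;  a_2 = 1;  u_2 = (u_1 − 1)/3 = -1/7
  u_2 = -1/7;  a_3 = 2;  u_3 = (u_2 − 2)/3 = -5/7
  u_3 = -5/7;  a_4 = 1;  u_4 = (u_3 − 1)/3 = -4/7
Digits: (0, 1, 1, 2, 1).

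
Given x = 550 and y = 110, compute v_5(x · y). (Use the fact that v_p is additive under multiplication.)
v_5(60500) = 3

v_p(x) = 2 (factor: 550 = 5^2 · 22); v_p(y) = 1 (factor: 110 = 5^1 · 22). Additivity: v_p(xy) = v_p(x) + v_p(y) = 2 + 1 = 3. (Direct check: xy = 60500 = 5^3 · (484).)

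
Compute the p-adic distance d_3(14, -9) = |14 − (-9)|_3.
d_3(14, -9) = 1

Step 1 — x − y = 14 − (-9) = 23. Step 2 — v_3(23) = 0 (factor: 23 = (3^0 · 23); the sign does not affect v_p). Step 3 — |x − y|_3 = 3^{0} = 1.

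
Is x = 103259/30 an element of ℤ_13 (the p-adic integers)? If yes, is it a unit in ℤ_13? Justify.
x ∈ ℤ_13 but not a unit; v_13(x) = 3 > 0

ℤ_13 = {x ∈ ℚ_13 : v_13(x) ≥ 0} and ℤ_13^× = {x ∈ ℤ_13 : v_13(x) = 0}. Here v_13(103259/30) = v_13(num) − v_13(den) = 3; compare against these criteria.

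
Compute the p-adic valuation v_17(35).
v_17(35) = 0

v_17(n) is the largest exponent k such that 17^k divides n. Factor out: 35 = 17^0 · 35. (Sign doesn't affect v_p.) So v_17(35) = 0.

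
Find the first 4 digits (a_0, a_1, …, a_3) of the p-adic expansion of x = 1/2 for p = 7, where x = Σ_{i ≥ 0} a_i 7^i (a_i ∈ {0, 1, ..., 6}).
(a_0, …, a_3) = (4, 3, 3, 3)

v_7(1/2) = 0 (numerator and denominator both coprime to 7), so x ∈ ℤ_7^×. Compute digits iteratively via a_i = x_i mod 7, x_{i+1} = (x_i − a_i)/7, with x_0 = x:
  x_0 = 1/2;  a_0 = 4;  x_1 = (x_0 − 4)/7 = -1/2
  x_1 = -1/2;  a_1 = 3;  x_2 = (x_1 − 3)/7 = -1/2
  x_2 = -1/2;  a_2 = 3;  x_3 = (x_2 − 3)/7 = -1/2
  x_3 = -1/2;  a_3 = 3;  x_4 = (x_3 − 3)/7 = -1/2
Digits: (4, 3, 3, 3).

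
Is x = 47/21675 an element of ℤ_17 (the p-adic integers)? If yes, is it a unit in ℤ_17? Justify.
x ∉ ℤ_17 (v_17(x) = -2 < 0)

ℤ_17 = {x ∈ ℚ_17 : v_17(x) ≥ 0} and ℤ_17^× = {x ∈ ℤ_17 : v_17(x) = 0}. Here v_17(47/21675) = v_17(num) − v_17(den) = -2; compare against these criteria.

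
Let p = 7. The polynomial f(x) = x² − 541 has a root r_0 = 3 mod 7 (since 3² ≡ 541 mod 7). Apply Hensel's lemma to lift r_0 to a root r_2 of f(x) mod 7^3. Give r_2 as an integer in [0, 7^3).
r_2 = 255 (mod 343)

Hensel's recurrence: r_{i+1} = r_i − f(r_i)·(f′(r_i))^{-1} mod 7^{i+2}, with f′(x) = 2x. Iterate:
  r_0 = 3 (mod 7)
  r_1 = 10 (mod 49)
  r_2 = 255 (mod 343)
Final: r_2 = 255, and one checks f(r_2) ≡ 0 mod 7^3.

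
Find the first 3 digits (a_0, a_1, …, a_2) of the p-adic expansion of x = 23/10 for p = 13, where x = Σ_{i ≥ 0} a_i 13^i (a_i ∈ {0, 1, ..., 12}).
(a_0, …, a_2) = (1, 4, 1)

v_13(23/10) = 0 (numerator and denominator both coprime to 13), so x ∈ ℤ_13^×. Compute digits iteratively via a_i = x_i mod 13, x_{i+1} = (x_i − a_i)/13, with x_0 = x:
  x_0 = 23/10;  a_0 = 1;  x_1 = (x_0 − 1)/13 = 1/10
  x_1 = 1/10;  a_1 = 4;  x_2 = (x_1 − 4)/13 = -3/10
  x_2 = -3/10;  a_2 = 1;  x_3 = (x_2 − 1)/13 = -1/10
Digits: (1, 4, 1).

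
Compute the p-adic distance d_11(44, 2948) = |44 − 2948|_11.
d_11(44, 2948) = 1/121

Step 1 — x − y = 44 − 2948 = -2904. Step 2 — v_11(-2904) = 2 (factor: -2904 = −(11^2 · 24); the sign does not affect v_p). Step 3 — |x − y|_11 = 11^{-2} = 1/121.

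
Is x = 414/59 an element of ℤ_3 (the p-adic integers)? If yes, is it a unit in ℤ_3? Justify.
x ∈ ℤ_3 but not a unit; v_3(x) = 2 > 0

ℤ_3 = {x ∈ ℚ_3 : v_3(x) ≥ 0} and ℤ_3^× = {x ∈ ℤ_3 : v_3(x) = 0}. Here v_3(414/59) = v_3(num) − v_3(den) = 2; compare against these criteria.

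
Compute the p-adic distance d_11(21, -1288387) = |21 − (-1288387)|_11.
d_11(21, -1288387) = 1/161051

Step 1 — x − y = 21 − (-1288387) = 1288408. Step 2 — v_11(1288408) = 5 (factor: 1288408 = (11^5 · 8); the sign does not affect v_p). Step 3 — |x − y|_11 = 11^{-5} = 1/161051.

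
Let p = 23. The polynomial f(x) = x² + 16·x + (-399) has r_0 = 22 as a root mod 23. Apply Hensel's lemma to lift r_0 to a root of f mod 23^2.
r_1 = 482 (mod 529)

Hensel: r_{i+1} = r_i − f(r_i)·(f′(r_i))^{-1} mod 23^{i+2}, f′(x) = 2x + 16. Iterate:
  r_0 = 22 (mod 23)
  r_1 = 482 (mod 529)
Final: r = 482 satisfies f(r) ≡ 0 mod 23^2.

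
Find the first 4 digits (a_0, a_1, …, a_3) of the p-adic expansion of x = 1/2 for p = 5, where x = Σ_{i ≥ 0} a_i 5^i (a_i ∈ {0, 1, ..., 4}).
(a_0, …, a_3) = (3, 2, 2, 2)

v_5(1/2) = 0 (numerator and denominator both coprime to 5), so x ∈ ℤ_5^×. Compute digits iteratively via a_i = x_i mod 5, x_{i+1} = (x_i − a_i)/5, with x_0 = x:
  x_0 = 1/2;  a_0 = 3;  x_1 = (x_0 − 3)/5 = -1/2
  x_1 = -1/2;  a_1 = 2;  x_2 = (x_1 − 2)/5 = -1/2
  x_2 = -1/2;  a_2 = 2;  x_3 = (x_2 − 2)/5 = -1/2
  x_3 = -1/2;  a_3 = 2;  x_4 = (x_3 − 2)/5 = -1/2
Digits: (3, 2, 2, 2).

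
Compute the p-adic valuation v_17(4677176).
v_17(4677176) = 4

v_17(n) is the largest exponent k such that 17^k divides n. Factor out: 4677176 = 17^4 · 56. (Sign doesn't affect v_p.) So v_17(4677176) = 4.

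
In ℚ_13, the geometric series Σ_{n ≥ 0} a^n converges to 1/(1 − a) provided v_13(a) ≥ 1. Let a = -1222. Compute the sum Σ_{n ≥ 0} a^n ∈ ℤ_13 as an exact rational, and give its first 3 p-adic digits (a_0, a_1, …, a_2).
Σ a^n = 1/(1 − a) = 1/1223;  first 3 digits = (1, 10, 1)

v_13(a) = 1 ≥ 1, so the series converges in ℤ_13 to 1/(1 − a) = 1/(1 − (-1222)) = 1/1223. Expand this rational in ℤ_13: compute digits iteratively via d_i = x_i mod 13, x_{i+1} = (x_i − d_i)/13. The first 3 digits are (1, 10, 1).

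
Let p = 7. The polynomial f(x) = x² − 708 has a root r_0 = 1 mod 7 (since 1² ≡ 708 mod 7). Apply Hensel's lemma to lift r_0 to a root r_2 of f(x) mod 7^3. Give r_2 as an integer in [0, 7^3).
r_2 = 85 (mod 343)

Hensel's recurrence: r_{i+1} = r_i − f(r_i)·(f′(r_i))^{-1} mod 7^{i+2}, with f′(x) = 2x. Iterate:
  r_0 = 1 (mod 7)
  r_1 = 36 (mod 49)
  r_2 = 85 (mod 343)
Final: r_2 = 85, and one checks f(r_2) ≡ 0 mod 7^3.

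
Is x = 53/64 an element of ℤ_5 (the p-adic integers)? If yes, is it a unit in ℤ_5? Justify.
x ∈ ℤ_5^× (unit); v_5(x) = 0

ℤ_5 = {x ∈ ℚ_5 : v_5(x) ≥ 0} and ℤ_5^× = {x ∈ ℤ_5 : v_5(x) = 0}. Here v_5(53/64) = v_5(num) − v_5(den) = 0; compare against these criteria.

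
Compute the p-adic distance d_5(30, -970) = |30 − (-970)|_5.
d_5(30, -970) = 1/125

Step 1 — x − y = 30 − (-970) = 1000. Step 2 — v_5(1000) = 3 (factor: 1000 = (5^3 · 8); the sign does not affect v_p). Step 3 — |x − y|_5 = 5^{-3} = 1/125.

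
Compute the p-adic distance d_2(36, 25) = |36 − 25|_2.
d_2(36, 25) = 1

Step 1 — x − y = 36 − 25 = 11. Step 2 — v_2(11) = 0 (factor: 11 = (2^0 · 11); the sign does not affect v_p). Step 3 — |x − y|_2 = 2^{0} = 1.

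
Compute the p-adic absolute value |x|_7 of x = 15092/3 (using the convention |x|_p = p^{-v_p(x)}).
|15092/3|_7 = 1/343

Step 1 — compute v_7(x) by factoring powers of 7 out of the numerator and denominator: v_7(15092/3) = 3. Step 2 — apply |x|_p = p^{-v_p(x)} = 7^{-3} = 1/343.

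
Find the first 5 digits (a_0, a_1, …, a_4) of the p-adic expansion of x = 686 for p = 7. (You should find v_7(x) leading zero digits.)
(a_0, …, a_4) = (0, 0, 0, 2, 0)

v_7(686) = 3, so a_0 = ... = a_2 = 0. Factor out: x = 7^3 · u with u = 2 a unit in ℤ_7. Expand u iteratively via a_{v+i} = u_i mod 7, u_{i+1} = (u_i − a_{v+i})/7:
  u_0 = 2;  a_3 = 2;  u_1 = (u_0 − 2)/7 = 0
  u_1 = 0;  a_4 = 0;  u_2 = (u_1 − 0)/7 = 0
Digits: (0, 0, 0, 2, 0).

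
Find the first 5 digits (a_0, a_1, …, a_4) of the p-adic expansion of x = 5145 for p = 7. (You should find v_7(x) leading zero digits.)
(a_0, …, a_4) = (0, 0, 0, 1, 2)

v_7(5145) = 3, so a_0 = ... = a_2 = 0. Factor out: x = 7^3 · u with u = 15 a unit in ℤ_7. Expand u iteratively via a_{v+i} = u_i mod 7, u_{i+1} = (u_i − a_{v+i})/7:
  u_0 = 15;  a_3 = 1;  u_1 = (u_0 − 1)/7 = 2
  u_1 = 2;  a_4 = 2;  u_2 = (u_1 − 2)/7 = 0
Digits: (0, 0, 0, 1, 2).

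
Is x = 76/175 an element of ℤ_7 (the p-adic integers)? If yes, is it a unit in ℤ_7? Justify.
x ∉ ℤ_7 (v_7(x) = -1 < 0)

ℤ_7 = {x ∈ ℚ_7 : v_7(x) ≥ 0} and ℤ_7^× = {x ∈ ℤ_7 : v_7(x) = 0}. Here v_7(76/175) = v_7(num) − v_7(den) = -1; compare against these criteria.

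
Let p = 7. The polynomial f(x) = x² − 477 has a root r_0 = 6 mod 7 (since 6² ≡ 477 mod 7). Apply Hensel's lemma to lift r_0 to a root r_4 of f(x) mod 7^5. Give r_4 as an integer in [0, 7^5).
r_4 = 5445 (mod 16807)

Hensel's recurrence: r_{i+1} = r_i − f(r_i)·(f′(r_i))^{-1} mod 7^{i+2}, with f′(x) = 2x. Iterate:
  r_0 = 6 (mod 7)
  r_1 = 6 (mod 49)
  r_2 = 300 (mod 343)
  r_3 = 643 (mod 2401)
  r_4 = 5445 (mod 16807)
Final: r_4 = 5445, and one checks f(r_4) ≡ 0 mod 7^5.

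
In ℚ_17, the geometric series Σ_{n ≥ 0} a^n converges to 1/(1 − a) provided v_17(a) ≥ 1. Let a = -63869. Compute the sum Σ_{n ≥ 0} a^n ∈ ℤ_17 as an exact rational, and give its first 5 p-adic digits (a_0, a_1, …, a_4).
Σ a^n = 1/(1 − a) = 1/63870;  first 5 digits = (1, 0, 0, 4, 16)

v_17(a) = 3 ≥ 1, so the series converges in ℤ_17 to 1/(1 − a) = 1/(1 − (-63869)) = 1/63870. Expand this rational in ℤ_17: compute digits iteratively via d_i = x_i mod 17, x_{i+1} = (x_i − d_i)/17. The first 5 digits are (1, 0, 0, 4, 16).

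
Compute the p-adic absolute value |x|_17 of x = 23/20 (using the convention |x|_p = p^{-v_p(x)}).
|23/20|_17 = 1

Step 1 — compute v_17(x) by factoring powers of 17 out of the numerator and denominator: v_17(23/20) = 0. Step 2 — apply |x|_p = p^{-v_p(x)} = 17^{0} = 1.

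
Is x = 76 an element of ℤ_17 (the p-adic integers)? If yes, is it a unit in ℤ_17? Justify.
x ∈ ℤ_17^× (unit); v_17(x) = 0

ℤ_17 = {x ∈ ℚ_17 : v_17(x) ≥ 0} and ℤ_17^× = {x ∈ ℤ_17 : v_17(x) = 0}. Here v_17(76) = v_17(num) − v_17(den) = 0; compare against these criteria.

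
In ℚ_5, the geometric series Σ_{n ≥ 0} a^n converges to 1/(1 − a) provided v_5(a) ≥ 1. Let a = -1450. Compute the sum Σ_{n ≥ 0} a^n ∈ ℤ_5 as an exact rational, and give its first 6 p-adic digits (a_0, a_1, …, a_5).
Σ a^n = 1/(1 − a) = 1/1451;  first 6 digits = (1, 0, 2, 3, 1, 2)

v_5(a) = 2 ≥ 1, so the series converges in ℤ_5 to 1/(1 − a) = 1/(1 − (-1450)) = 1/1451. Expand this rational in ℤ_5: compute digits iteratively via d_i = x_i mod 5, x_{i+1} = (x_i − d_i)/5. The first 6 digits are (1, 0, 2, 3, 1, 2).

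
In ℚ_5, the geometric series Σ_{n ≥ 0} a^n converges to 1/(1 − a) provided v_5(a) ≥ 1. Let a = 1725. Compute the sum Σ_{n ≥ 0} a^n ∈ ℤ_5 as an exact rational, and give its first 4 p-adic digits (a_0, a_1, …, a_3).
Σ a^n = 1/(1 − a) = -1/1724;  first 4 digits = (1, 0, 4, 3)

v_5(a) = 2 ≥ 1, so the series converges in ℤ_5 to 1/(1 − a) = 1/(1 − 1725) = -1/1724. Expand this rational in ℤ_5: compute digits iteratively via d_i = x_i mod 5, x_{i+1} = (x_i − d_i)/5. The first 4 digits are (1, 0, 4, 3).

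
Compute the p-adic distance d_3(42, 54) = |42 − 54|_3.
d_3(42, 54) = 1/3

Step 1 — x − y = 42 − 54 = -12. Step 2 — v_3(-12) = 1 (factor: -12 = −(3^1 · 4); the sign does not affect v_p). Step 3 — |x − y|_3 = 3^{-1} = 1/3.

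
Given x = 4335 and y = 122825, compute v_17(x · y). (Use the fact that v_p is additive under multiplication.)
v_17(532446375) = 5

v_p(x) = 2 (factor: 4335 = 17^2 · 15); v_p(y) = 3 (factor: 122825 = 17^3 · 25). Additivity: v_p(xy) = v_p(x) + v_p(y) = 2 + 3 = 5. (Direct check: xy = 532446375 = 17^5 · (375).)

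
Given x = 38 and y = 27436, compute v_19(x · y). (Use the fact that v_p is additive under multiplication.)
v_19(1042568) = 4

v_p(x) = 1 (factor: 38 = 19^1 · 2); v_p(y) = 3 (factor: 27436 = 19^3 · 4). Additivity: v_p(xy) = v_p(x) + v_p(y) = 1 + 3 = 4. (Direct check: xy = 1042568 = 19^4 · (8).)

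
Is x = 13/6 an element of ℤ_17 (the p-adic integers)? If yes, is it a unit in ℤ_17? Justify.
x ∈ ℤ_17^× (unit); v_17(x) = 0

ℤ_17 = {x ∈ ℚ_17 : v_17(x) ≥ 0} and ℤ_17^× = {x ∈ ℤ_17 : v_17(x) = 0}. Here v_17(13/6) = v_17(num) − v_17(den) = 0; compare against these criteria.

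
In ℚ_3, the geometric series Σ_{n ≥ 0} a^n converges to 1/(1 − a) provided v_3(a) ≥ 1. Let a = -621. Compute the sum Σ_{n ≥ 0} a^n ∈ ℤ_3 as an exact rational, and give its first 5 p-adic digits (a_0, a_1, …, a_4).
Σ a^n = 1/(1 − a) = 1/622;  first 5 digits = (1, 0, 0, 1, 1)

v_3(a) = 3 ≥ 1, so the series converges in ℤ_3 to 1/(1 − a) = 1/(1 − (-621)) = 1/622. Expand this rational in ℤ_3: compute digits iteratively via d_i = x_i mod 3, x_{i+1} = (x_i − d_i)/3. The first 5 digits are (1, 0, 0, 1, 1).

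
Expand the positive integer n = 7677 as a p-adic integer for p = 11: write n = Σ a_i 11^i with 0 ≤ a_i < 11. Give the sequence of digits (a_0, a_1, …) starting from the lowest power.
(a_0, a_1, …) = (10, 4, 8, 5)

Repeated division by 11 gives the digits low-to-high: 7677 = 10 + 4·11^1 + 8·11^2 + 5·11^3. Digit sequence: (10, 4, 8, 5).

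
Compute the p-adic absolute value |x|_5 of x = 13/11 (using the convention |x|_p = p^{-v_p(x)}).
|13/11|_5 = 1

Step 1 — compute v_5(x) by factoring powers of 5 out of the numerator and denominator: v_5(13/11) = 0. Step 2 — apply |x|_p = p^{-v_p(x)} = 5^{0} = 1.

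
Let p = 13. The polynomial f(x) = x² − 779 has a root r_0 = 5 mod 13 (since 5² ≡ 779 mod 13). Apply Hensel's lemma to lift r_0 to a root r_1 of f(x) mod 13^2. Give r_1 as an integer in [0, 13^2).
r_1 = 148 (mod 169)

Hensel's recurrence: r_{i+1} = r_i − f(r_i)·(f′(r_i))^{-1} mod 13^{i+2}, with f′(x) = 2x. Iterate:
  r_0 = 5 (mod 13)
  r_1 = 148 (mod 169)
Final: r_1 = 148, and one checks f(r_1) ≡ 0 mod 13^2.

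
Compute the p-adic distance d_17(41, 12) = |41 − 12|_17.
d_17(41, 12) = 1

Step 1 — x − y = 41 − 12 = 29. Step 2 — v_17(29) = 0 (factor: 29 = (17^0 · 29); the sign does not affect v_p). Step 3 — |x − y|_17 = 17^{0} = 1.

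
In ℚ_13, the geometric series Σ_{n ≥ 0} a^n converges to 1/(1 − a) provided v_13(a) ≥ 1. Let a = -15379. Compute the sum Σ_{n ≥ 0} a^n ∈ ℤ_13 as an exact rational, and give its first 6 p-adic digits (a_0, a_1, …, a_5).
Σ a^n = 1/(1 − a) = 1/15380;  first 6 digits = (1, 0, 0, 6, 12, 12)

v_13(a) = 3 ≥ 1, so the series converges in ℤ_13 to 1/(1 − a) = 1/(1 − (-15379)) = 1/15380. Expand this rational in ℤ_13: compute digits iteratively via d_i = x_i mod 13, x_{i+1} = (x_i − d_i)/13. The first 6 digits are (1, 0, 0, 6, 12, 12).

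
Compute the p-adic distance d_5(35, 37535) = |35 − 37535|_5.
d_5(35, 37535) = 1/3125

Step 1 — x − y = 35 − 37535 = -37500. Step 2 — v_5(-37500) = 5 (factor: -37500 = −(5^5 · 12); the sign does not affect v_p). Step 3 — |x − y|_5 = 5^{-5} = 1/3125.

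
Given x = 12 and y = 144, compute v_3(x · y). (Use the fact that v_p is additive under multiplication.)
v_3(1728) = 3

v_p(x) = 1 (factor: 12 = 3^1 · 4); v_p(y) = 2 (factor: 144 = 3^2 · 16). Additivity: v_p(xy) = v_p(x) + v_p(y) = 1 + 2 = 3. (Direct check: xy = 1728 = 3^3 · (64).)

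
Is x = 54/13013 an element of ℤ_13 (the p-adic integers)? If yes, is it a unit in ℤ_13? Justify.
x ∉ ℤ_13 (v_13(x) = -2 < 0)

ℤ_13 = {x ∈ ℚ_13 : v_13(x) ≥ 0} and ℤ_13^× = {x ∈ ℤ_13 : v_13(x) = 0}. Here v_13(54/13013) = v_13(num) − v_13(den) = -2; compare against these criteria.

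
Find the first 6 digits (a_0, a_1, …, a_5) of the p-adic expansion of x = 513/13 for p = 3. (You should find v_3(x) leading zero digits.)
(a_0, …, a_5) = (0, 0, 0, 1, 2, 1)

v_3(513/13) = 3, so a_0 = ... = a_2 = 0. Factor out: x = 3^3 · u with u = 19/13 a unit in ℤ_3. Expand u iteratively via a_{v+i} = u_i mod 3, u_{i+1} = (u_i − a_{v+i})/3:
  u_0 = 19/13;  a_3 = 1;  u_1 = (u_0 − 1)/3 = 2/13
  u_1 = 2/13;  a_4 = 2;  u_2 = (u_1 − 2)/3 = -8/13
  u_2 = -8/13;  a_5 = 1;  u_3 = (u_2 − 1)/3 = -7/13
Digits: (0, 0, 0, 1, 2, 1).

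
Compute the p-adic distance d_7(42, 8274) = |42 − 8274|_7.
d_7(42, 8274) = 1/343

Step 1 — x − y = 42 − 8274 = -8232. Step 2 — v_7(-8232) = 3 (factor: -8232 = −(7^3 · 24); the sign does not affect v_p). Step 3 — |x − y|_7 = 7^{-3} = 1/343.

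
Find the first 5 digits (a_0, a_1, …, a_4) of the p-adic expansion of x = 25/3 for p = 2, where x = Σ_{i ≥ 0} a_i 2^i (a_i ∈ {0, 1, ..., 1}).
(a_0, …, a_4) = (1, 1, 0, 0, 1)

v_2(25/3) = 0 (numerator and denominator both coprime to 2), so x ∈ ℤ_2^×. Compute digits iteratively via a_i = x_i mod 2, x_{i+1} = (x_i − a_i)/2, with x_0 = x:
  x_0 = 25/3;  a_0 = 1;  x_1 = (x_0 − 1)/2 = 11/3
  x_1 = 11/3;  a_1 = 1;  x_2 = (x_1 − 1)/2 = 4/3
  x_2 = 4/3;  a_2 = 0;  x_3 = (x_2 − 0)/2 = 2/3
  x_3 = 2/3;  a_3 = 0;  x_4 = (x_3 − 0)/2 = 1/3
  x_4 = 1/3;  a_4 = 1;  x_5 = (x_4 − 1)/2 = -1/3
Digits: (1, 1, 0, 0, 1).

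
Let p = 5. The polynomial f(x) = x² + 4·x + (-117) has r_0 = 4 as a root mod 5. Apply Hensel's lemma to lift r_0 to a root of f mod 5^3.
r_2 = 9 (mod 125)

Hensel: r_{i+1} = r_i − f(r_i)·(f′(r_i))^{-1} mod 5^{i+2}, f′(x) = 2x + 4. Iterate:
  r_0 = 4 (mod 5)
  r_1 = 9 (mod 25)
  r_2 = 9 (mod 125)
Final: r = 9 satisfies f(r) ≡ 0 mod 5^3.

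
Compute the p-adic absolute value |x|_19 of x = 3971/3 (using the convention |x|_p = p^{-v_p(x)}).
|3971/3|_19 = 1/361

Step 1 — compute v_19(x) by factoring powers of 19 out of the numerator and denominator: v_19(3971/3) = 2. Step 2 — apply |x|_p = p^{-v_p(x)} = 19^{-2} = 1/361.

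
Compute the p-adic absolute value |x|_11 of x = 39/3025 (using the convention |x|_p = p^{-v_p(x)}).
|39/3025|_11 = 121

Step 1 — compute v_11(x) by factoring powers of 11 out of the numerator and denominator: v_11(39/3025) = -2. Step 2 — apply |x|_p = p^{-v_p(x)} = 11^{2} = 121.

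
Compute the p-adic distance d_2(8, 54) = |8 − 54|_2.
d_2(8, 54) = 1/2

Step 1 — x − y = 8 − 54 = -46. Step 2 — v_2(-46) = 1 (factor: -46 = −(2^1 · 23); the sign does not affect v_p). Step 3 — |x − y|_2 = 2^{-1} = 1/2.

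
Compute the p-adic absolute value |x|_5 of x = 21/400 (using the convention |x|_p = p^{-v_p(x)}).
|21/400|_5 = 25

Step 1 — compute v_5(x) by factoring powers of 5 out of the numerator and denominator: v_5(21/400) = -2. Step 2 — apply |x|_p = p^{-v_p(x)} = 5^{2} = 25.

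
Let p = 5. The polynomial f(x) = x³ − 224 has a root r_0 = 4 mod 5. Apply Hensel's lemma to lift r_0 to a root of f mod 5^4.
r_3 = 74 (mod 625)

Hensel: r_{i+1} = r_i − f(r_i)/f′(r_i) mod 5^{i+2}, where f′(x) = 3x². Iterate:
  r_0 = 4 (mod 5)
  r_1 = 24 (mod 25)
  r_2 = 74 (mod 125)
  r_3 = 74 (mod 625)
Final: r = 74 with f(r) ≡ 0 mod 5^4.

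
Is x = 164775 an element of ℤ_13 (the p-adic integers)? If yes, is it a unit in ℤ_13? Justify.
x ∈ ℤ_13 but not a unit; v_13(x) = 3 > 0

ℤ_13 = {x ∈ ℚ_13 : v_13(x) ≥ 0} and ℤ_13^× = {x ∈ ℤ_13 : v_13(x) = 0}. Here v_13(164775) = v_13(num) − v_13(den) = 3; compare against these criteria.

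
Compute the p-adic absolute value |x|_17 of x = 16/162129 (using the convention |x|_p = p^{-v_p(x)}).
|16/162129|_17 = 4913

Step 1 — compute v_17(x) by factoring powers of 17 out of the numerator and denominator: v_17(16/162129) = -3. Step 2 — apply |x|_p = p^{-v_p(x)} = 17^{3} = 4913.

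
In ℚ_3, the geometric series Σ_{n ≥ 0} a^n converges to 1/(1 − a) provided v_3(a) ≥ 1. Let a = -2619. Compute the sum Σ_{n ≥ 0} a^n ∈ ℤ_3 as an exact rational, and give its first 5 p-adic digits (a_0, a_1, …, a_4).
Σ a^n = 1/(1 − a) = 1/2620;  first 5 digits = (1, 0, 0, 2, 0)

v_3(a) = 3 ≥ 1, so the series converges in ℤ_3 to 1/(1 − a) = 1/(1 − (-2619)) = 1/2620. Expand this rational in ℤ_3: compute digits iteratively via d_i = x_i mod 3, x_{i+1} = (x_i − d_i)/3. The first 5 digits are (1, 0, 0, 2, 0).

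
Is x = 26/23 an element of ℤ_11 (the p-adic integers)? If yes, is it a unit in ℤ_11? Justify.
x ∈ ℤ_11^× (unit); v_11(x) = 0

ℤ_11 = {x ∈ ℚ_11 : v_11(x) ≥ 0} and ℤ_11^× = {x ∈ ℤ_11 : v_11(x) = 0}. Here v_11(26/23) = v_11(num) − v_11(den) = 0; compare against these criteria.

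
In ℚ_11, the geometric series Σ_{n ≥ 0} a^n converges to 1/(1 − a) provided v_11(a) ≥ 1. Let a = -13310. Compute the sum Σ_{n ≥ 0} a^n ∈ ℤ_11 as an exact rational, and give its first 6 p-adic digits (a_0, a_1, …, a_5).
Σ a^n = 1/(1 − a) = 1/13311;  first 6 digits = (1, 0, 0, 1, 10, 10)

v_11(a) = 3 ≥ 1, so the series converges in ℤ_11 to 1/(1 − a) = 1/(1 − (-13310)) = 1/13311. Expand this rational in ℤ_11: compute digits iteratively via d_i = x_i mod 11, x_{i+1} = (x_i − d_i)/11. The first 6 digits are (1, 0, 0, 1, 10, 10).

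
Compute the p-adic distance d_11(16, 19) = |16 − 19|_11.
d_11(16, 19) = 1

Step 1 — x − y = 16 − 19 = -3. Step 2 — v_11(-3) = 0 (factor: -3 = −(11^0 · 3); the sign does not affect v_p). Step 3 — |x − y|_11 = 11^{0} = 1.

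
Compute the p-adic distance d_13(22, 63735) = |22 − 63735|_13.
d_13(22, 63735) = 1/2197

Step 1 — x − y = 22 − 63735 = -63713. Step 2 — v_13(-63713) = 3 (factor: -63713 = −(13^3 · 29); the sign does not affect v_p). Step 3 — |x − y|_13 = 13^{-3} = 1/2197.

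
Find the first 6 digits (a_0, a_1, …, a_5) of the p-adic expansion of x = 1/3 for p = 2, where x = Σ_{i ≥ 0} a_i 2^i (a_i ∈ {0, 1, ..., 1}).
(a_0, …, a_5) = (1, 1, 0, 1, 0, 1)

v_2(1/3) = 0 (numerator and denominator both coprime to 2), so x ∈ ℤ_2^×. Compute digits iteratively via a_i = x_i mod 2, x_{i+1} = (x_i − a_i)/2, with x_0 = x:
  x_0 = 1/3;  a_0 = 1;  x_1 = (x_0 − 1)/2 = -1/3
  x_1 = -1/3;  a_1 = 1;  x_2 = (x_1 − 1)/2 = -2/3
  x_2 = -2/3;  a_2 = 0;  x_3 = (x_2 − 0)/2 = -1/3
  x_3 = -1/3;  a_3 = 1;  x_4 = (x_3 − 1)/2 = -2/3
  x_4 = -2/3;  a_4 = 0;  x_5 = (x_4 − 0)/2 = -1/3
  x_5 = -1/3;  a_5 = 1;  x_6 = (x_5 − 1)/2 = -2/3
Digits: (1, 1, 0, 1, 0, 1).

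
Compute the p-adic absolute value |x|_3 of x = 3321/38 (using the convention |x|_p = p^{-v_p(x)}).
|3321/38|_3 = 1/81

Step 1 — compute v_3(x) by factoring powers of 3 out of the numerator and denominator: v_3(3321/38) = 4. Step 2 — apply |x|_p = p^{-v_p(x)} = 3^{-4} = 1/81.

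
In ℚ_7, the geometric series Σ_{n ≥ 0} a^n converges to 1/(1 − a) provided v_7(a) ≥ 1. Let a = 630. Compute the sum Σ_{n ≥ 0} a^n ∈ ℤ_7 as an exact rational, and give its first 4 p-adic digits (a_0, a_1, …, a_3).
Σ a^n = 1/(1 − a) = -1/629;  first 4 digits = (1, 6, 6, 2)

v_7(a) = 1 ≥ 1, so the series converges in ℤ_7 to 1/(1 − a) = 1/(1 − 630) = -1/629. Expand this rational in ℤ_7: compute digits iteratively via d_i = x_i mod 7, x_{i+1} = (x_i − d_i)/7. The first 4 digits are (1, 6, 6, 2).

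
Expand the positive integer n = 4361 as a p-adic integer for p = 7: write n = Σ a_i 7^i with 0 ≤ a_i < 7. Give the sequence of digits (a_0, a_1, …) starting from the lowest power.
(a_0, a_1, …) = (0, 0, 5, 5, 1)

Repeated division by 7 gives the digits low-to-high: 4361 = 5·7^2 + 5·7^3 + 1·7^4. Digit sequence: (0, 0, 5, 5, 1).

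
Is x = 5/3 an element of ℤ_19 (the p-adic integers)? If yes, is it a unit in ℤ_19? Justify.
x ∈ ℤ_19^× (unit); v_19(x) = 0

ℤ_19 = {x ∈ ℚ_19 : v_19(x) ≥ 0} and ℤ_19^× = {x ∈ ℤ_19 : v_19(x) = 0}. Here v_19(5/3) = v_19(num) − v_19(den) = 0; compare against these criteria.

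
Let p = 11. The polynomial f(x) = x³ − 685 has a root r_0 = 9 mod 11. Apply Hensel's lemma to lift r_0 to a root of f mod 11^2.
r_1 = 86 (mod 121)

Hensel: r_{i+1} = r_i − f(r_i)/f′(r_i) mod 11^{i+2}, where f′(x) = 3x². Iterate:
  r_0 = 9 (mod 11)
  r_1 = 86 (mod 121)
Final: r = 86 with f(r) ≡ 0 mod 11^2.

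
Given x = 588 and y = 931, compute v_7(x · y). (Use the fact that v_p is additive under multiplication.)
v_7(547428) = 4

v_p(x) = 2 (factor: 588 = 7^2 · 12); v_p(y) = 2 (factor: 931 = 7^2 · 19). Additivity: v_p(xy) = v_p(x) + v_p(y) = 2 + 2 = 4. (Direct check: xy = 547428 = 7^4 · (228).)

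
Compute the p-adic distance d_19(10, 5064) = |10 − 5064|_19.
d_19(10, 5064) = 1/361

Step 1 — x − y = 10 − 5064 = -5054. Step 2 — v_19(-5054) = 2 (factor: -5054 = −(19^2 · 14); the sign does not affect v_p). Step 3 — |x − y|_19 = 19^{-2} = 1/361.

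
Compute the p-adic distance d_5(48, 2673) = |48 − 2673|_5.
d_5(48, 2673) = 1/125

Step 1 — x − y = 48 − 2673 = -2625. Step 2 — v_5(-2625) = 3 (factor: -2625 = −(5^3 · 21); the sign does not affect v_p). Step 3 — |x − y|_5 = 5^{-3} = 1/125.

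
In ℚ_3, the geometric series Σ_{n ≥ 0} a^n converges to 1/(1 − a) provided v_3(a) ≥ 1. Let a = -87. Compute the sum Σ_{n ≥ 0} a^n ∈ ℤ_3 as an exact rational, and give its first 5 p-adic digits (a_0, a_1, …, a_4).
Σ a^n = 1/(1 − a) = 1/88;  first 5 digits = (1, 1, 0, 2, 0)

v_3(a) = 1 ≥ 1, so the series converges in ℤ_3 to 1/(1 − a) = 1/(1 − (-87)) = 1/88. Expand this rational in ℤ_3: compute digits iteratively via d_i = x_i mod 3, x_{i+1} = (x_i − d_i)/3. The first 5 digits are (1, 1, 0, 2, 0).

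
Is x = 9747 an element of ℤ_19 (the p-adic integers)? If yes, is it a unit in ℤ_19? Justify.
x ∈ ℤ_19 but not a unit; v_19(x) = 2 > 0

ℤ_19 = {x ∈ ℚ_19 : v_19(x) ≥ 0} and ℤ_19^× = {x ∈ ℤ_19 : v_19(x) = 0}. Here v_19(9747) = v_19(num) − v_19(den) = 2; compare against these criteria.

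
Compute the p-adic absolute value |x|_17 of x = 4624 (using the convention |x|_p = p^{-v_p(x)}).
|4624|_17 = 1/289

Step 1 — compute v_17(x) by factoring powers of 17 out of the numerator and denominator: v_17(4624) = 2. Step 2 — apply |x|_p = p^{-v_p(x)} = 17^{-2} = 1/289.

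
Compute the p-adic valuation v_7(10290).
v_7(10290) = 3

v_7(n) is the largest exponent k such that 7^k divides n. Factor out: 10290 = 7^3 · 30. (Sign doesn't affect v_p.) So v_7(10290) = 3.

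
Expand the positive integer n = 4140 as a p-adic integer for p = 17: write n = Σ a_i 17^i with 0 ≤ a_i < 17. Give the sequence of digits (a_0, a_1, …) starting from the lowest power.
(a_0, a_1, …) = (9, 5, 14)

Repeated division by 17 gives the digits low-to-high: 4140 = 9 + 5·17^1 + 14·17^2. Digit sequence: (9, 5, 14).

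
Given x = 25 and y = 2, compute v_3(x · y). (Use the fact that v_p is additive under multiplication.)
v_3(50) = 0

v_p(x) = 0 (factor: 25 = 3^0 · 25); v_p(y) = 0 (factor: 2 = 3^0 · 2). Additivity: v_p(xy) = v_p(x) + v_p(y) = 0 + 0 = 0. (Direct check: xy = 50 = 3^0 · (50).)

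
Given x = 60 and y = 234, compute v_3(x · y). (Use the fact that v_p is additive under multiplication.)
v_3(14040) = 3

v_p(x) = 1 (factor: 60 = 3^1 · 20); v_p(y) = 2 (factor: 234 = 3^2 · 26). Additivity: v_p(xy) = v_p(x) + v_p(y) = 1 + 2 = 3. (Direct check: xy = 14040 = 3^3 · (520).)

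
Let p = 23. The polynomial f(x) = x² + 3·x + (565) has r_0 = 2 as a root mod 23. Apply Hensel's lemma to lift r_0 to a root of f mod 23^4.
r_3 = 27050 (mod 279841)

Hensel: r_{i+1} = r_i − f(r_i)·(f′(r_i))^{-1} mod 23^{i+2}, f′(x) = 2x + 3. Iterate:
  r_0 = 2 (mod 23)
  r_1 = 71 (mod 529)
  r_2 = 2716 (mod 12167)
  r_3 = 27050 (mod 279841)
Final: r = 27050 satisfies f(r) ≡ 0 mod 23^4.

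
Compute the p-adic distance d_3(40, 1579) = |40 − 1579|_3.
d_3(40, 1579) = 1/81

Step 1 — x − y = 40 − 1579 = -1539. Step 2 — v_3(-1539) = 4 (factor: -1539 = −(3^4 · 19); the sign does not affect v_p). Step 3 — |x − y|_3 = 3^{-4} = 1/81.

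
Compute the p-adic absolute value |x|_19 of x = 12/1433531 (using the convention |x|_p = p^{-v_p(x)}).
|12/1433531|_19 = 130321

Step 1 — compute v_19(x) by factoring powers of 19 out of the numerator and denominator: v_19(12/1433531) = -4. Step 2 — apply |x|_p = p^{-v_p(x)} = 19^{4} = 130321.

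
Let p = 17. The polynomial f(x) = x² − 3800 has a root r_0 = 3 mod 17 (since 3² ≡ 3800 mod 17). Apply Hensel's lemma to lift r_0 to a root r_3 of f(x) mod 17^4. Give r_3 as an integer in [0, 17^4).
r_3 = 81603 (mod 83521)

Hensel's recurrence: r_{i+1} = r_i − f(r_i)·(f′(r_i))^{-1} mod 17^{i+2}, with f′(x) = 2x. Iterate:
  r_0 = 3 (mod 17)
  r_1 = 105 (mod 289)
  r_2 = 2995 (mod 4913)
  r_3 = 81603 (mod 83521)
Final: r_3 = 81603, and one checks f(r_3) ≡ 0 mod 17^4.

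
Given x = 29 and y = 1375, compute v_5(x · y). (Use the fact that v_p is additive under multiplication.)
v_5(39875) = 3

v_p(x) = 0 (factor: 29 = 5^0 · 29); v_p(y) = 3 (factor: 1375 = 5^3 · 11). Additivity: v_p(xy) = v_p(x) + v_p(y) = 0 + 3 = 3. (Direct check: xy = 39875 = 5^3 · (319).)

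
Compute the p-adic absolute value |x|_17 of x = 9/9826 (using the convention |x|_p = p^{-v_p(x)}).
|9/9826|_17 = 4913

Step 1 — compute v_17(x) by factoring powers of 17 out of the numerator and denominator: v_17(9/9826) = -3. Step 2 — apply |x|_p = p^{-v_p(x)} = 17^{3} = 4913.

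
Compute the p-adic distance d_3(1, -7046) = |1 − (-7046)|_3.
d_3(1, -7046) = 1/243

Step 1 — x − y = 1 − (-7046) = 7047. Step 2 — v_3(7047) = 5 (factor: 7047 = (3^5 · 29); the sign does not affect v_p). Step 3 — |x − y|_3 = 3^{-5} = 1/243.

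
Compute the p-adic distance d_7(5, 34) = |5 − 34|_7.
d_7(5, 34) = 1

Step 1 — x − y = 5 − 34 = -29. Step 2 — v_7(-29) = 0 (factor: -29 = −(7^0 · 29); the sign does not affect v_p). Step 3 — |x − y|_7 = 7^{0} = 1.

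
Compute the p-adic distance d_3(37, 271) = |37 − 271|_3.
d_3(37, 271) = 1/9

Step 1 — x − y = 37 − 271 = -234. Step 2 — v_3(-234) = 2 (factor: -234 = −(3^2 · 26); the sign does not affect v_p). Step 3 — |x − y|_3 = 3^{-2} = 1/9.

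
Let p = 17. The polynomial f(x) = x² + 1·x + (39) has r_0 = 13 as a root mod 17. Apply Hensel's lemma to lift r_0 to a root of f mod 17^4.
r_3 = 61230 (mod 83521)

Hensel: r_{i+1} = r_i − f(r_i)·(f′(r_i))^{-1} mod 17^{i+2}, f′(x) = 2x + 1. Iterate:
  r_0 = 13 (mod 17)
  r_1 = 251 (mod 289)
  r_2 = 2274 (mod 4913)
  r_3 = 61230 (mod 83521)
Final: r = 61230 satisfies f(r) ≡ 0 mod 17^4.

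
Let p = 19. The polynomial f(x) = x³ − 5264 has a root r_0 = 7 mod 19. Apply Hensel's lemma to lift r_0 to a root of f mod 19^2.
r_1 = 178 (mod 361)

Hensel: r_{i+1} = r_i − f(r_i)/f′(r_i) mod 19^{i+2}, where f′(x) = 3x². Iterate:
  r_0 = 7 (mod 19)
  r_1 = 178 (mod 361)
Final: r = 178 with f(r) ≡ 0 mod 19^2.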